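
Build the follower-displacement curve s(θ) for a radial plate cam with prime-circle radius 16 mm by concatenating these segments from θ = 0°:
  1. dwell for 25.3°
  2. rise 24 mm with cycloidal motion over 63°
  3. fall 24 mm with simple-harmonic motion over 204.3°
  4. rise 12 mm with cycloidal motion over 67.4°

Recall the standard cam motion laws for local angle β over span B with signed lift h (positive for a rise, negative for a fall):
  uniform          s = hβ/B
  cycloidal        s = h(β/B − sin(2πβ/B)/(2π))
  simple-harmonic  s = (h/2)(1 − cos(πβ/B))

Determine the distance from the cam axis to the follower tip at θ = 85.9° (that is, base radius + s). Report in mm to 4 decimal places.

seg 1 [0°–25.3°] dwell: s stays 0.0000
seg 2 [25.3°–88.3°] cycloidal, h=24: θ=85.9° here. β=60.6, B=63. 24·(0.9619 − sin(2π·0.9619)/(2π)) = 23.9913 → s = 23.9913
radial distance = base radius + s = 16 + 23.9913 = 39.9913

39.9913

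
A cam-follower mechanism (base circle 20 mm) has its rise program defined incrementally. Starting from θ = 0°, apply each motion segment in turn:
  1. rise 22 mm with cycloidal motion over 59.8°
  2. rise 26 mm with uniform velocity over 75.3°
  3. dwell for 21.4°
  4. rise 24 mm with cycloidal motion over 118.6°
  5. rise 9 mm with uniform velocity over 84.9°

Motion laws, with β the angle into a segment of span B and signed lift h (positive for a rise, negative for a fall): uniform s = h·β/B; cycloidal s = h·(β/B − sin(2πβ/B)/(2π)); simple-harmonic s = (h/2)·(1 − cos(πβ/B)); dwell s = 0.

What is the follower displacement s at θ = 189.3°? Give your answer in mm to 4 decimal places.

seg 1 [0°–59.8°] cycloidal, h=22: full span → s += 22 → s = 22.0000
seg 2 [59.8°–135.1°] uniform, h=26: full span → s += 26 → s = 48.0000
seg 3 [135.1°–156.5°] dwell: s stays 48.0000
seg 4 [156.5°–275.1°] cycloidal, h=24: θ=189.3° here. β=32.8, B=118.6. 24·(0.2766 − sin(2π·0.2766)/(2π)) = 2.8708 → s = 50.8708

50.8708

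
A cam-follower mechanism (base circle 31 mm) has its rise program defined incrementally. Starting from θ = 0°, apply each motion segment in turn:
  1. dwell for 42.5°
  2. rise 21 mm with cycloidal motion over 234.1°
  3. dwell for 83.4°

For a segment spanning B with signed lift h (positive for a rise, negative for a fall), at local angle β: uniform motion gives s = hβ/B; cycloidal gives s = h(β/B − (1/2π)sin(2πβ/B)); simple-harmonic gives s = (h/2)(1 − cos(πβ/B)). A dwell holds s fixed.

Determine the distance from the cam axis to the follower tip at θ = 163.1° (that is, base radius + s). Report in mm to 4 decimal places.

seg 1 [0°–42.5°] dwell: s stays 0.0000
seg 2 [42.5°–276.6°] cycloidal, h=21: θ=163.1° here. β=120.6, B=234.1. 21·(0.5152 − sin(2π·0.5152)/(2π)) = 11.1364 → s = 11.1364
radial distance = base radius + s = 31 + 11.1364 = 42.1364

42.1364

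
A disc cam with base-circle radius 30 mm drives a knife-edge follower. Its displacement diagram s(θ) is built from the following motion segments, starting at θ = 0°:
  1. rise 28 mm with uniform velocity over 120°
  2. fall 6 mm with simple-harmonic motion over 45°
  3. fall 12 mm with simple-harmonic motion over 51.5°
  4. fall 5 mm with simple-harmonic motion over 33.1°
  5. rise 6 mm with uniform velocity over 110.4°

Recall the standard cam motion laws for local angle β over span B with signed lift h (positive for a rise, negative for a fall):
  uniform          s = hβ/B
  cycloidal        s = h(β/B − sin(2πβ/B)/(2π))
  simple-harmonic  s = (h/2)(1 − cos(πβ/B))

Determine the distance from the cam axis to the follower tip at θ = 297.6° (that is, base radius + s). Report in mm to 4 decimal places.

seg 1 [0°–120°] uniform, h=28: full span → s += 28 → s = 28.0000
seg 2 [120°–165°] simple-harmonic, h=-6: full span → s += -6 → s = 22.0000
seg 3 [165°–216.5°] simple-harmonic, h=-12: full span → s += -12 → s = 10.0000
seg 4 [216.5°–249.6°] simple-harmonic, h=-5: full span → s += -5 → s = 5.0000
seg 5 [249.6°–360°] uniform, h=6: θ=297.6° here. β=48, B=110.4. 6·48/110.4 = 2.6087 → s = 7.6087
radial distance = base radius + s = 30 + 7.6087 = 37.6087

37.6087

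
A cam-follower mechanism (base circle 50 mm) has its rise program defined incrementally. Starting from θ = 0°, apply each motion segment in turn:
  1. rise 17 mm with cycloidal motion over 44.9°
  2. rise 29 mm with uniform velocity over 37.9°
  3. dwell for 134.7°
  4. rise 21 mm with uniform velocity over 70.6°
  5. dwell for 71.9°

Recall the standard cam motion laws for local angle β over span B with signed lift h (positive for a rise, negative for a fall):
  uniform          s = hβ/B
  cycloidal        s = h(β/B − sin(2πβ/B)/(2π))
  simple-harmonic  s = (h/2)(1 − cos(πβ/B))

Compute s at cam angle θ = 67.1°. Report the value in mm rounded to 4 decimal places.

seg 1 [0°–44.9°] cycloidal, h=17: full span → s += 17 → s = 17.0000
seg 2 [44.9°–82.8°] uniform, h=29: θ=67.1° here. β=22.2, B=37.9. 29·22.2/37.9 = 16.9868 → s = 33.9868

33.9868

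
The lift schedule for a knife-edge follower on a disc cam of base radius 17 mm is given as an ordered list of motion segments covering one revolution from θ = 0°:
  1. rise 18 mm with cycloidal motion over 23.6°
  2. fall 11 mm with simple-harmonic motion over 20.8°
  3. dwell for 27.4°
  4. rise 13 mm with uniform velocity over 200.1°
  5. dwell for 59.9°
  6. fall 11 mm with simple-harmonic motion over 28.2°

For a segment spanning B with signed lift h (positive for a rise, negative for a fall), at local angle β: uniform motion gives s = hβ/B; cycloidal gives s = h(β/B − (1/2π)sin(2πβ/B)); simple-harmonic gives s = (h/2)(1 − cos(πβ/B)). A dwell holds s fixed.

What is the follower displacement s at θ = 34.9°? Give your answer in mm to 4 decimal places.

seg 1 [0°–23.6°] cycloidal, h=18: full span → s += 18 → s = 18.0000
seg 2 [23.6°–44.4°] simple-harmonic, h=-11: θ=34.9° here. β=11.3, B=20.8. -11/2·(1 − cos(π·0.5433)) = -6.2453 → s = 11.7547

11.7547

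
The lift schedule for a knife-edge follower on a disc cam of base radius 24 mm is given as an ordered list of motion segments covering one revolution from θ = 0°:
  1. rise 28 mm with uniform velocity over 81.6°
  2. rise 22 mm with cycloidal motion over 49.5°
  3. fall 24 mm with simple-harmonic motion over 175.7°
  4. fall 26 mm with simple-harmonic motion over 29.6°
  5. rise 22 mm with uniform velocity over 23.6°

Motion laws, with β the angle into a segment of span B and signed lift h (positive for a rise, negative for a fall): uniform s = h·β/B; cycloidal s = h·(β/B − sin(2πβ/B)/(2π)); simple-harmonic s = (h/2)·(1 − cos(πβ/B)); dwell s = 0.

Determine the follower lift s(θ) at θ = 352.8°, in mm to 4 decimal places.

seg 1 [0°–81.6°] uniform, h=28: full span → s += 28 → s = 28.0000
seg 2 [81.6°–131.1°] cycloidal, h=22: full span → s += 22 → s = 50.0000
seg 3 [131.1°–306.8°] simple-harmonic, h=-24: full span → s += -24 → s = 26.0000
seg 4 [306.8°–336.4°] simple-harmonic, h=-26: full span → s += -26 → s = 0.0000
seg 5 [336.4°–360°] uniform, h=22: θ=352.8° here. β=16.4, B=23.6. 22·16.4/23.6 = 15.2881 → s = 15.2881

15.2881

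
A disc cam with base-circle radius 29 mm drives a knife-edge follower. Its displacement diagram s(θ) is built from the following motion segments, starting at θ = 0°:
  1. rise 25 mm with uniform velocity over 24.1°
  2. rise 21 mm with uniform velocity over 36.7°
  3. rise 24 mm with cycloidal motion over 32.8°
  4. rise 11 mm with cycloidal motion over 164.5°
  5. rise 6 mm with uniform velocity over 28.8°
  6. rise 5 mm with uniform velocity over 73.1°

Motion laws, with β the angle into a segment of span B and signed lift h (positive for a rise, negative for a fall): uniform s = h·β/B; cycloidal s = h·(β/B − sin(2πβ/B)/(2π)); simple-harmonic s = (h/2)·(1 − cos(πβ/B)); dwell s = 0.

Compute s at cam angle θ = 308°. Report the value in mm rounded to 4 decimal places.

seg 1 [0°–24.1°] uniform, h=25: full span → s += 25 → s = 25.0000
seg 2 [24.1°–60.8°] uniform, h=21: full span → s += 21 → s = 46.0000
seg 3 [60.8°–93.6°] cycloidal, h=24: full span → s += 24 → s = 70.0000
seg 4 [93.6°–258.1°] cycloidal, h=11: full span → s += 11 → s = 81.0000
seg 5 [258.1°–286.9°] uniform, h=6: full span → s += 6 → s = 87.0000
seg 6 [286.9°–360°] uniform, h=5: θ=308° here. β=21.1, B=73.1. 5·21.1/73.1 = 1.4432 → s = 88.4432

88.4432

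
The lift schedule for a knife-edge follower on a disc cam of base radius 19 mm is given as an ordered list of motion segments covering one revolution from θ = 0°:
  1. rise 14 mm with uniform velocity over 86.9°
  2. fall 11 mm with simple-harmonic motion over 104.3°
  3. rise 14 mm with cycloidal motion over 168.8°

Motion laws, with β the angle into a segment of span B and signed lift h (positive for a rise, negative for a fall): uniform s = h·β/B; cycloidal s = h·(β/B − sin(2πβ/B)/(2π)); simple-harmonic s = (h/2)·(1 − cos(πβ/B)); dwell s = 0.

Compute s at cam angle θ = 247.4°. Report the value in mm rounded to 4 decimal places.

seg 1 [0°–86.9°] uniform, h=14: full span → s += 14 → s = 14.0000
seg 2 [86.9°–191.2°] simple-harmonic, h=-11: full span → s += -11 → s = 3.0000
seg 3 [191.2°–360°] cycloidal, h=14: θ=247.4° here. β=56.2, B=168.8. 14·(0.3329 − sin(2π·0.3329)/(2π)) = 2.7287 → s = 5.7287

5.7287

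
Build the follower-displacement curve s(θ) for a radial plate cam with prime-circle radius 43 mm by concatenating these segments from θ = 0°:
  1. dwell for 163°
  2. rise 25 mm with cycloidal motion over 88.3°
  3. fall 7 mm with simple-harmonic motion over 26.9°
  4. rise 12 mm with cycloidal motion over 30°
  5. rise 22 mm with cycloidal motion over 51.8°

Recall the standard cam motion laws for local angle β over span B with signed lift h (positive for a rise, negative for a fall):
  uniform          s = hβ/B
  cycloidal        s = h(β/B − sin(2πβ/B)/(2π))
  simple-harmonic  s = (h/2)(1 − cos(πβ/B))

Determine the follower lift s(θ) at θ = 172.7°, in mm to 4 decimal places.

seg 1 [0°–163°] dwell: s stays 0.0000
seg 2 [163°–251.3°] cycloidal, h=25: θ=172.7° here. β=9.7, B=88.3. 25·(0.1099 − sin(2π·0.1099)/(2π)) = 0.2129 → s = 0.2129

0.2129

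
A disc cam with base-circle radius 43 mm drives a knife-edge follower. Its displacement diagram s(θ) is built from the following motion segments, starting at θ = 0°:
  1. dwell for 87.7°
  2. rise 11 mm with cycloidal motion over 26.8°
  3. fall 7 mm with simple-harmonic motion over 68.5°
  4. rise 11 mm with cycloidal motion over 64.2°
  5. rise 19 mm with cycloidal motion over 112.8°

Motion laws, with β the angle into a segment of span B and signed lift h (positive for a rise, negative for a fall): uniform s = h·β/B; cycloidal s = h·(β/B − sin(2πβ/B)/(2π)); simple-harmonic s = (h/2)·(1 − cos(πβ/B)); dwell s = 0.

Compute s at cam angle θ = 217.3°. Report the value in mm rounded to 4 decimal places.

seg 1 [0°–87.7°] dwell: s stays 0.0000
seg 2 [87.7°–114.5°] cycloidal, h=11: full span → s += 11 → s = 11.0000
seg 3 [114.5°–183°] simple-harmonic, h=-7: full span → s += -7 → s = 4.0000
seg 4 [183°–247.2°] cycloidal, h=11: θ=217.3° here. β=34.3, B=64.2. 11·(0.5343 − sin(2π·0.5343)/(2π)) = 6.2510 → s = 10.2510

10.2510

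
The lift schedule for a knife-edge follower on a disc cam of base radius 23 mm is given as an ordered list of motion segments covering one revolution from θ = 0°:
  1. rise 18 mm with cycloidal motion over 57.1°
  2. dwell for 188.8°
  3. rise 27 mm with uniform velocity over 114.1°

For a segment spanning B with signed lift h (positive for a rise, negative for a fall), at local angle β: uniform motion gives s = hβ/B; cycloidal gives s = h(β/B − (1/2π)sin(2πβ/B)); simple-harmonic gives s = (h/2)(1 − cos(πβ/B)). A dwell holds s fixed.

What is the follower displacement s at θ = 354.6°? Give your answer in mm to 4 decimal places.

seg 1 [0°–57.1°] cycloidal, h=18: full span → s += 18 → s = 18.0000
seg 2 [57.1°–245.9°] dwell: s stays 18.0000
seg 3 [245.9°–360°] uniform, h=27: θ=354.6° here. β=108.7, B=114.1. 27·108.7/114.1 = 25.7222 → s = 43.7222

43.7222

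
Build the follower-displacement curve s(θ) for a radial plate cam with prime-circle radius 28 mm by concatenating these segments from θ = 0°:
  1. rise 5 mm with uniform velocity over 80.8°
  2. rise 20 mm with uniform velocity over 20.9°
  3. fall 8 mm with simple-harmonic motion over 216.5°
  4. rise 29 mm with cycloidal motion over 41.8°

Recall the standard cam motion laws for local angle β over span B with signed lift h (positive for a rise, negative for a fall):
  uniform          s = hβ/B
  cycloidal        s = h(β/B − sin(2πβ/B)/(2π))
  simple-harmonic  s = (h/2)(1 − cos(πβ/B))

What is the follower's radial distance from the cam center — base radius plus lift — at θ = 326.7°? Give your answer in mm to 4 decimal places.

seg 1 [0°–80.8°] uniform, h=5: full span → s += 5 → s = 5.0000
seg 2 [80.8°–101.7°] uniform, h=20: full span → s += 20 → s = 25.0000
seg 3 [101.7°–318.2°] simple-harmonic, h=-8: full span → s += -8 → s = 17.0000
seg 4 [318.2°–360°] cycloidal, h=29: θ=326.7° here. β=8.5, B=41.8. 29·(0.2033 − sin(2π·0.2033)/(2π)) = 1.4785 → s = 18.4785
radial distance = base radius + s = 28 + 18.4785 = 46.4785

46.4785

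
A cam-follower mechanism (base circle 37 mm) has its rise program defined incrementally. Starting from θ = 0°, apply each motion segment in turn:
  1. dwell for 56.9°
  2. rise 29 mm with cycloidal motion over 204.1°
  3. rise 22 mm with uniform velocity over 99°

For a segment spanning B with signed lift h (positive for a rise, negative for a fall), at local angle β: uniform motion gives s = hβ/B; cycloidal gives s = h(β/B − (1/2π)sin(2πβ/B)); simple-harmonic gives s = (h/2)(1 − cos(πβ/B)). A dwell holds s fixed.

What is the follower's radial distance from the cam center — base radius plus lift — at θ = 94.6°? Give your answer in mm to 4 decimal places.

seg 1 [0°–56.9°] dwell: s stays 0.0000
seg 2 [56.9°–261°] cycloidal, h=29: θ=94.6° here. β=37.7, B=204.1. 29·(0.1847 − sin(2π·0.1847)/(2π)) = 1.1241 → s = 1.1241
radial distance = base radius + s = 37 + 1.1241 = 38.1241

38.1241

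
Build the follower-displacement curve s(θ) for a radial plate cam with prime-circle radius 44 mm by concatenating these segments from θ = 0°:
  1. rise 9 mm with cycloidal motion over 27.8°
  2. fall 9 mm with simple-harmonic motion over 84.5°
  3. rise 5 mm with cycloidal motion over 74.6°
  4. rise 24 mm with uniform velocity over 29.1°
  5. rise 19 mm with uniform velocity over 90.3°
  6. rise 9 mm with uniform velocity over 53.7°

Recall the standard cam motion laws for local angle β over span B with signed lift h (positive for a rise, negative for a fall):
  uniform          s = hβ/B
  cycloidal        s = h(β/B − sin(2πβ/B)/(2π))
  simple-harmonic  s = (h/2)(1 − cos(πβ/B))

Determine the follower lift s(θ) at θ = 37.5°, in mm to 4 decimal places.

seg 1 [0°–27.8°] cycloidal, h=9: full span → s += 9 → s = 9.0000
seg 2 [27.8°–112.3°] simple-harmonic, h=-9: θ=37.5° here. β=9.7, B=84.5. -9/2·(1 − cos(π·0.1148)) = -0.2895 → s = 8.7105

8.7105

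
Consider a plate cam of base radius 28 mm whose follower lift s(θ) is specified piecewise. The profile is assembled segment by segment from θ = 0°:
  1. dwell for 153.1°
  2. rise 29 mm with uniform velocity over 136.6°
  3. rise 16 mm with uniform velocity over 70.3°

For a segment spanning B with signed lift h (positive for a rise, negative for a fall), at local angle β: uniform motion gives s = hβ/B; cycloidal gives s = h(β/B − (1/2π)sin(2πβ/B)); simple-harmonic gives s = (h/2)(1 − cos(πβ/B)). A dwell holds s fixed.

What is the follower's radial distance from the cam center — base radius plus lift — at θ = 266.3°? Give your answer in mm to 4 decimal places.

seg 1 [0°–153.1°] dwell: s stays 0.0000
seg 2 [153.1°–289.7°] uniform, h=29: θ=266.3° here. β=113.2, B=136.6. 29·113.2/136.6 = 24.0322 → s = 24.0322
radial distance = base radius + s = 28 + 24.0322 = 52.0322

52.0322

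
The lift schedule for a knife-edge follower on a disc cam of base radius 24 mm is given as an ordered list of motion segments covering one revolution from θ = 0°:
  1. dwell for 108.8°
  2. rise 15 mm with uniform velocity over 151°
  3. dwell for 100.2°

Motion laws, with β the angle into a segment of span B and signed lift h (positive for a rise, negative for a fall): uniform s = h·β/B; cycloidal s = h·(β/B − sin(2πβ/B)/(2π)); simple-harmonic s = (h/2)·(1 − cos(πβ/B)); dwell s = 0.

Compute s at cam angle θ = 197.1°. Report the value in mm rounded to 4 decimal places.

seg 1 [0°–108.8°] dwell: s stays 0.0000
seg 2 [108.8°–259.8°] uniform, h=15: θ=197.1° here. β=88.3, B=151. 15·88.3/151 = 8.7715 → s = 8.7715

8.7715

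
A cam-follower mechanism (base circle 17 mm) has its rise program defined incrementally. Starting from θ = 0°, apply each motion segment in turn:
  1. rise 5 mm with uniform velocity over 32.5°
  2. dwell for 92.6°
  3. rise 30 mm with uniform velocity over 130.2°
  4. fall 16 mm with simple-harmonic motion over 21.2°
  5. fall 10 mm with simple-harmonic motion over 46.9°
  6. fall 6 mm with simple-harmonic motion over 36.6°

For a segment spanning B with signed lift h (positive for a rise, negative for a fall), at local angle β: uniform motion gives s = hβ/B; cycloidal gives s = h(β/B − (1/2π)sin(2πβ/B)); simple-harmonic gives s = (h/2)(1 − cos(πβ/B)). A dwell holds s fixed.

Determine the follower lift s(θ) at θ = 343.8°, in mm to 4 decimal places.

seg 1 [0°–32.5°] uniform, h=5: full span → s += 5 → s = 5.0000
seg 2 [32.5°–125.1°] dwell: s stays 5.0000
seg 3 [125.1°–255.3°] uniform, h=30: full span → s += 30 → s = 35.0000
seg 4 [255.3°–276.5°] simple-harmonic, h=-16: full span → s += -16 → s = 19.0000
seg 5 [276.5°–323.4°] simple-harmonic, h=-10: full span → s += -10 → s = 9.0000
seg 6 [323.4°–360°] simple-harmonic, h=-6: θ=343.8° here. β=20.4, B=36.6. -6/2·(1 − cos(π·0.5574)) = -3.5378 → s = 5.4622

5.4622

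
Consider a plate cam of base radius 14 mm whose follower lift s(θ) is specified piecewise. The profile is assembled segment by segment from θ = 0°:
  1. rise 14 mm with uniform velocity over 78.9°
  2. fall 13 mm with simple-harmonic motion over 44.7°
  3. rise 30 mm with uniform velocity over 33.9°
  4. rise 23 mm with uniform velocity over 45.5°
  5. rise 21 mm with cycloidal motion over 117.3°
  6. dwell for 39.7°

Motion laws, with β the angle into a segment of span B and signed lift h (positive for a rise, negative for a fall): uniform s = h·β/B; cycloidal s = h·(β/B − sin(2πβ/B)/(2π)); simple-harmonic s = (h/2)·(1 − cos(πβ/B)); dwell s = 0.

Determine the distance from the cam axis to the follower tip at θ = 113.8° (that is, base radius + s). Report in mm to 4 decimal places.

seg 1 [0°–78.9°] uniform, h=14: full span → s += 14 → s = 14.0000
seg 2 [78.9°–123.6°] simple-harmonic, h=-13: θ=113.8° here. β=34.9, B=44.7. -13/2·(1 − cos(π·0.7808)) = -11.5182 → s = 2.4818
radial distance = base radius + s = 14 + 2.4818 = 16.4818

16.4818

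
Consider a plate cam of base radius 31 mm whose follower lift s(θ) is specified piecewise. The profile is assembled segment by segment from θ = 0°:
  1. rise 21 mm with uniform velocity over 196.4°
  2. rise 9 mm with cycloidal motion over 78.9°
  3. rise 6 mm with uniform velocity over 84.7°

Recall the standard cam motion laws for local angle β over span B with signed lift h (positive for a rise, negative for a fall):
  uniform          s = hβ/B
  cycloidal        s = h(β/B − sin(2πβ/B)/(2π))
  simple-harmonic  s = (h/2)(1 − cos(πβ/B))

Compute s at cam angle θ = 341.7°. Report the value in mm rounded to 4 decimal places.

seg 1 [0°–196.4°] uniform, h=21: full span → s += 21 → s = 21.0000
seg 2 [196.4°–275.3°] cycloidal, h=9: full span → s += 9 → s = 30.0000
seg 3 [275.3°–360°] uniform, h=6: θ=341.7° here. β=66.4, B=84.7. 6·66.4/84.7 = 4.7037 → s = 34.7037

34.7037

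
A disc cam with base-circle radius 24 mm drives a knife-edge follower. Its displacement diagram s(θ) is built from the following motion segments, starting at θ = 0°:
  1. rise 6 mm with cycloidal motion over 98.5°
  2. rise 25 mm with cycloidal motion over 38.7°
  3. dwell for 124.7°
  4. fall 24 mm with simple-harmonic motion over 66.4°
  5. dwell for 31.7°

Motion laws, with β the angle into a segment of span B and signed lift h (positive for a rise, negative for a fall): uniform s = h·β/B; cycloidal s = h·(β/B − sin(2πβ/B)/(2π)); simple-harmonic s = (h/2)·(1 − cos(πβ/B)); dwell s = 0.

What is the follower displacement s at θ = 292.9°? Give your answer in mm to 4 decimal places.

seg 1 [0°–98.5°] cycloidal, h=6: full span → s += 6 → s = 6.0000
seg 2 [98.5°–137.2°] cycloidal, h=25: full span → s += 25 → s = 31.0000
seg 3 [137.2°–261.9°] dwell: s stays 31.0000
seg 4 [261.9°–328.3°] simple-harmonic, h=-24: θ=292.9° here. β=31, B=66.4. -24/2·(1 − cos(π·0.4669)) = -10.7532 → s = 20.2468

20.2468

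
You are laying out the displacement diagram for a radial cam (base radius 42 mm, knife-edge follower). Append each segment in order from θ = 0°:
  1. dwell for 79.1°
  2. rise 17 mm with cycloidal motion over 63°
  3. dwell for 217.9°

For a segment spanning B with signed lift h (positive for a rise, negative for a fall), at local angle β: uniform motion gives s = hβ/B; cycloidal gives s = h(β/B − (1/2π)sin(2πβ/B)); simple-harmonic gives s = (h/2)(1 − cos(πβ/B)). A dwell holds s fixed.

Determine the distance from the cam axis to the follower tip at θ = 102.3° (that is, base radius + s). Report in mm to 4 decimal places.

seg 1 [0°–79.1°] dwell: s stays 0.0000
seg 2 [79.1°–142.1°] cycloidal, h=17: θ=102.3° here. β=23.2, B=63. 17·(0.3683 − sin(2π·0.3683)/(2π)) = 4.2678 → s = 4.2678
radial distance = base radius + s = 42 + 4.2678 = 46.2678

46.2678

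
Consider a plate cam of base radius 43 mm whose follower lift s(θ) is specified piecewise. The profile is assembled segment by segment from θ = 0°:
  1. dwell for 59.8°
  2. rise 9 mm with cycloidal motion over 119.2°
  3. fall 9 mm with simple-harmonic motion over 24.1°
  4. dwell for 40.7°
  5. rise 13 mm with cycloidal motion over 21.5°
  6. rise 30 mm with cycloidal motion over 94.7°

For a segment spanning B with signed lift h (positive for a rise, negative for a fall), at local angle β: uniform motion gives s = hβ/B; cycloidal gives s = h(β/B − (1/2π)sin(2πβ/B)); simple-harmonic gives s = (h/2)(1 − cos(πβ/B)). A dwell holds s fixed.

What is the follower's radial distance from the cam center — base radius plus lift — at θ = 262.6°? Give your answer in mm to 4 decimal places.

seg 1 [0°–59.8°] dwell: s stays 0.0000
seg 2 [59.8°–179°] cycloidal, h=9: full span → s += 9 → s = 9.0000
seg 3 [179°–203.1°] simple-harmonic, h=-9: full span → s += -9 → s = 0.0000
seg 4 [203.1°–243.8°] dwell: s stays 0.0000
seg 5 [243.8°–265.3°] cycloidal, h=13: θ=262.6° here. β=18.8, B=21.5. 13·(0.8744 − sin(2π·0.8744)/(2π)) = 12.8358 → s = 12.8358
radial distance = base radius + s = 43 + 12.8358 = 55.8358

55.8358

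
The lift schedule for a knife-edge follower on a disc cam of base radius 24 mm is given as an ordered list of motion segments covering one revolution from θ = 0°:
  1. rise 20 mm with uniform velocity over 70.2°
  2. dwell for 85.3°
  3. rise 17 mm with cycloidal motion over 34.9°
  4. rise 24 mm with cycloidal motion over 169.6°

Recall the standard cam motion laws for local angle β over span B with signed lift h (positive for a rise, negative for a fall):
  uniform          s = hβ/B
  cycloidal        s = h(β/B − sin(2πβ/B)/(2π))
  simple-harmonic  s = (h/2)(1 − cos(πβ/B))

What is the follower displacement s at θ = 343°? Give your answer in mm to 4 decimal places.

seg 1 [0°–70.2°] uniform, h=20: full span → s += 20 → s = 20.0000
seg 2 [70.2°–155.5°] dwell: s stays 20.0000
seg 3 [155.5°–190.4°] cycloidal, h=17: full span → s += 17 → s = 37.0000
seg 4 [190.4°–360°] cycloidal, h=24: θ=343° here. β=152.6, B=169.6. 24·(0.8998 − sin(2π·0.8998)/(2π)) = 23.8441 → s = 60.8441

60.8441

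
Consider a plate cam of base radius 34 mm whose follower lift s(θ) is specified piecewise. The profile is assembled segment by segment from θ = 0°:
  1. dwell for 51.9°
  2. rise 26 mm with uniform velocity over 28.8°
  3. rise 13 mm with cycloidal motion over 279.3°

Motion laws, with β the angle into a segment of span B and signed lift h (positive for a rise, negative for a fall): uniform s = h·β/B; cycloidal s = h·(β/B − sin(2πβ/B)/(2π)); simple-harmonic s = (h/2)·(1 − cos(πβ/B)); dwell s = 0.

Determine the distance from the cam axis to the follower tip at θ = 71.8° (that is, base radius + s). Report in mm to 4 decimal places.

seg 1 [0°–51.9°] dwell: s stays 0.0000
seg 2 [51.9°–80.7°] uniform, h=26: θ=71.8° here. β=19.9, B=28.8. 26·19.9/28.8 = 17.9653 → s = 17.9653
radial distance = base radius + s = 34 + 17.9653 = 51.9653

51.9653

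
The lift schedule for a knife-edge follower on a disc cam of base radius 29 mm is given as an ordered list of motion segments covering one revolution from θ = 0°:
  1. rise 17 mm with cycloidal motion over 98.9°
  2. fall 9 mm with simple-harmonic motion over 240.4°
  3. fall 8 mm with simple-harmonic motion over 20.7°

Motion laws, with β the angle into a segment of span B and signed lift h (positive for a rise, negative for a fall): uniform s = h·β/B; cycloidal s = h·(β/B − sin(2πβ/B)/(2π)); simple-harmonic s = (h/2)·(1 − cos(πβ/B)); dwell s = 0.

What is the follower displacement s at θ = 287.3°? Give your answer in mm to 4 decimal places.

seg 1 [0°–98.9°] cycloidal, h=17: full span → s += 17 → s = 17.0000
seg 2 [98.9°–339.3°] simple-harmonic, h=-9: θ=287.3° here. β=188.4, B=240.4. -9/2·(1 − cos(π·0.7837)) = -8.0004 → s = 8.9996

8.9996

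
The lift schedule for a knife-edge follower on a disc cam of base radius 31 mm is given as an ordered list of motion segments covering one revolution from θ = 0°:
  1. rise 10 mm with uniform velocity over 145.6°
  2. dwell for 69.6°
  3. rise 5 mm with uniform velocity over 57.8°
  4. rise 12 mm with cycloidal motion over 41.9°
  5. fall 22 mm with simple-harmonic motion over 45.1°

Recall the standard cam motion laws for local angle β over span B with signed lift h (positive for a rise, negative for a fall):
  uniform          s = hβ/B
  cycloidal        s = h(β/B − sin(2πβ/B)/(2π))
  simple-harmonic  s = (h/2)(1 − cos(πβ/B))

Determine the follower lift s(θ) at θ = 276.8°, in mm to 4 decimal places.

seg 1 [0°–145.6°] uniform, h=10: full span → s += 10 → s = 10.0000
seg 2 [145.6°–215.2°] dwell: s stays 10.0000
seg 3 [215.2°–273°] uniform, h=5: full span → s += 5 → s = 15.0000
seg 4 [273°–314.9°] cycloidal, h=12: θ=276.8° here. β=3.8, B=41.9. 12·(0.0907 − sin(2π·0.0907)/(2π)) = 0.0579 → s = 15.0579

15.0579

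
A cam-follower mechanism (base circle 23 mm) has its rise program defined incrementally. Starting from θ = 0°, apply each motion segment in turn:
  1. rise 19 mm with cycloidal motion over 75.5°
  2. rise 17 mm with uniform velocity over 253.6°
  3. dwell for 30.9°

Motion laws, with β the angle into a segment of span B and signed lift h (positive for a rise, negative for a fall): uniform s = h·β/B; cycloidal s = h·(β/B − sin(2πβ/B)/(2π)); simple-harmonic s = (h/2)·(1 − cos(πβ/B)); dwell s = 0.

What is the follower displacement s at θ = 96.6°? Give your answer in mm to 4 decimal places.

seg 1 [0°–75.5°] cycloidal, h=19: full span → s += 19 → s = 19.0000
seg 2 [75.5°–329.1°] uniform, h=17: θ=96.6° here. β=21.1, B=253.6. 17·21.1/253.6 = 1.4144 → s = 20.4144

20.4144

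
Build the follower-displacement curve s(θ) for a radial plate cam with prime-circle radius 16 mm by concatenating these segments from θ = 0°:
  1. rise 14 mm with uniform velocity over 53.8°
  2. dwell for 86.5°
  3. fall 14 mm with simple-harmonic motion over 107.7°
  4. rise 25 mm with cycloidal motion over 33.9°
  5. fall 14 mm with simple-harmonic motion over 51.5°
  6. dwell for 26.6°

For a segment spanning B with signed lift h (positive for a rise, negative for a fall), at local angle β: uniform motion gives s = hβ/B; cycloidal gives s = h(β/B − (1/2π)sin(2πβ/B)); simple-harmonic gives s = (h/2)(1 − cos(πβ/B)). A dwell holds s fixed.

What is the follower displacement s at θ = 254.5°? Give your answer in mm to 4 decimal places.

seg 1 [0°–53.8°] uniform, h=14: full span → s += 14 → s = 14.0000
seg 2 [53.8°–140.3°] dwell: s stays 14.0000
seg 3 [140.3°–248°] simple-harmonic, h=-14: full span → s += -14 → s = 0.0000
seg 4 [248°–281.9°] cycloidal, h=25: θ=254.5° here. β=6.5, B=33.9. 25·(0.1917 − sin(2π·0.1917)/(2π)) = 1.0783 → s = 1.0783

1.0783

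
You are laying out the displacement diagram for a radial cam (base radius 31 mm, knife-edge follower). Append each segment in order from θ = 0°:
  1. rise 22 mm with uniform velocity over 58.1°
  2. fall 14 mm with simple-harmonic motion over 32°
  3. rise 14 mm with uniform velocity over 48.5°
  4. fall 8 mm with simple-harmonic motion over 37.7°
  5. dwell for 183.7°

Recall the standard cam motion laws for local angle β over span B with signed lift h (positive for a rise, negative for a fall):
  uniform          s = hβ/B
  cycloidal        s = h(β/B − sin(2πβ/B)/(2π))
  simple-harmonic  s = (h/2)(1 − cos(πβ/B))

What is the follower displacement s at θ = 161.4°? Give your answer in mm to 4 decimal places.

seg 1 [0°–58.1°] uniform, h=22: full span → s += 22 → s = 22.0000
seg 2 [58.1°–90.1°] simple-harmonic, h=-14: full span → s += -14 → s = 8.0000
seg 3 [90.1°–138.6°] uniform, h=14: full span → s += 14 → s = 22.0000
seg 4 [138.6°–176.3°] simple-harmonic, h=-8: θ=161.4° here. β=22.8, B=37.7. -8/2·(1 − cos(π·0.6048)) = -5.2930 → s = 16.7070

16.7070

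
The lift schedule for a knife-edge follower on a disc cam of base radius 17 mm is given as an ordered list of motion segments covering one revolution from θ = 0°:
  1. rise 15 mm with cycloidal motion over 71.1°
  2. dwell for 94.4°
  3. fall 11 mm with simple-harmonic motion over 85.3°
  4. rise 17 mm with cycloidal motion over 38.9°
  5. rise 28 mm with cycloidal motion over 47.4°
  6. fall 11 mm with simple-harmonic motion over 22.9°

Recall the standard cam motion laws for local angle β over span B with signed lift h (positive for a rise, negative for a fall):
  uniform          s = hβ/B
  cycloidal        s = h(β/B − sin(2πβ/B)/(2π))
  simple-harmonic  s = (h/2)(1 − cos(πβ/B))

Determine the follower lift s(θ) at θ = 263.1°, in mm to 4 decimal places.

seg 1 [0°–71.1°] cycloidal, h=15: full span → s += 15 → s = 15.0000
seg 2 [71.1°–165.5°] dwell: s stays 15.0000
seg 3 [165.5°–250.8°] simple-harmonic, h=-11: full span → s += -11 → s = 4.0000
seg 4 [250.8°–289.7°] cycloidal, h=17: θ=263.1° here. β=12.3, B=38.9. 17·(0.3162 − sin(2π·0.3162)/(2π)) = 2.9004 → s = 6.9004

6.9004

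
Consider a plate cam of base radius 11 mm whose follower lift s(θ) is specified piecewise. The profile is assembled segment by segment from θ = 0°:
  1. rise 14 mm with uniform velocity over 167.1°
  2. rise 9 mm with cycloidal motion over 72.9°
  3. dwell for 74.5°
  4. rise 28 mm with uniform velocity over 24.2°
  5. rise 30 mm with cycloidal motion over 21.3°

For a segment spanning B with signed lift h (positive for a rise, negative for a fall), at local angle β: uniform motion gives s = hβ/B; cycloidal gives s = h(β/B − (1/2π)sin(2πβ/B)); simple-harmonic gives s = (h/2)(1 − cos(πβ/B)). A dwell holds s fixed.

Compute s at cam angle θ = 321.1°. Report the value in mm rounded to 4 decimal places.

seg 1 [0°–167.1°] uniform, h=14: full span → s += 14 → s = 14.0000
seg 2 [167.1°–240°] cycloidal, h=9: full span → s += 9 → s = 23.0000
seg 3 [240°–314.5°] dwell: s stays 23.0000
seg 4 [314.5°–338.7°] uniform, h=28: θ=321.1° here. β=6.6, B=24.2. 28·6.6/24.2 = 7.6364 → s = 30.6364

30.6364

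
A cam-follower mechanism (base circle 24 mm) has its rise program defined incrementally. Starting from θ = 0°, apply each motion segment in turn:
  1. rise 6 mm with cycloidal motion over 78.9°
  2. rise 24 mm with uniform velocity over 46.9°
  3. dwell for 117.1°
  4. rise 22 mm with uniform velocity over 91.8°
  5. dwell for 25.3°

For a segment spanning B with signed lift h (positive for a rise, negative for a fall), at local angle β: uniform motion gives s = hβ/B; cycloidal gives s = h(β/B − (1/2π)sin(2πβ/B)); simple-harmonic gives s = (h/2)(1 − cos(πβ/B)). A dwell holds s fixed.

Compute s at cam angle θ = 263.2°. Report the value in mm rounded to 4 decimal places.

seg 1 [0°–78.9°] cycloidal, h=6: full span → s += 6 → s = 6.0000
seg 2 [78.9°–125.8°] uniform, h=24: full span → s += 24 → s = 30.0000
seg 3 [125.8°–242.9°] dwell: s stays 30.0000
seg 4 [242.9°–334.7°] uniform, h=22: θ=263.2° here. β=20.3, B=91.8. 22·20.3/91.8 = 4.8649 → s = 34.8649

34.8649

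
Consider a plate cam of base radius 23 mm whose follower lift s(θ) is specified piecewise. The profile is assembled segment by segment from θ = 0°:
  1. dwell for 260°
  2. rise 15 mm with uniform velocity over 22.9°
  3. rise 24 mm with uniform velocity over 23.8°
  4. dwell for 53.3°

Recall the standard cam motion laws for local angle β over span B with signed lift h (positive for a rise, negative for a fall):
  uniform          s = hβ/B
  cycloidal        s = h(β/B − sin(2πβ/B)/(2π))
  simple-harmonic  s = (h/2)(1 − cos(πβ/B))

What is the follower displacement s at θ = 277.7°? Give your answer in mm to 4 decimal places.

seg 1 [0°–260°] dwell: s stays 0.0000
seg 2 [260°–282.9°] uniform, h=15: θ=277.7° here. β=17.7, B=22.9. 15·17.7/22.9 = 11.5939 → s = 11.5939

11.5939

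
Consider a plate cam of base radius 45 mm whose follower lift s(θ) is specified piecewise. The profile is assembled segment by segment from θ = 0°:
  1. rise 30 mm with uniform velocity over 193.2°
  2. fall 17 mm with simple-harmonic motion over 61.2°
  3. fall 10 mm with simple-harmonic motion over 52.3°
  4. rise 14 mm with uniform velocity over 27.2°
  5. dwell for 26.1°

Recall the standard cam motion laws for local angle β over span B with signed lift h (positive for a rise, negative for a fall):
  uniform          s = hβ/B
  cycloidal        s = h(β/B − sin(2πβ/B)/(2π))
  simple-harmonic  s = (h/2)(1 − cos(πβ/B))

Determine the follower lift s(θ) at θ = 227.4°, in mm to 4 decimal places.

seg 1 [0°–193.2°] uniform, h=30: full span → s += 30 → s = 30.0000
seg 2 [193.2°–254.4°] simple-harmonic, h=-17: θ=227.4° here. β=34.2, B=61.2. -17/2·(1 − cos(π·0.5588)) = -10.0619 → s = 19.9381

19.9381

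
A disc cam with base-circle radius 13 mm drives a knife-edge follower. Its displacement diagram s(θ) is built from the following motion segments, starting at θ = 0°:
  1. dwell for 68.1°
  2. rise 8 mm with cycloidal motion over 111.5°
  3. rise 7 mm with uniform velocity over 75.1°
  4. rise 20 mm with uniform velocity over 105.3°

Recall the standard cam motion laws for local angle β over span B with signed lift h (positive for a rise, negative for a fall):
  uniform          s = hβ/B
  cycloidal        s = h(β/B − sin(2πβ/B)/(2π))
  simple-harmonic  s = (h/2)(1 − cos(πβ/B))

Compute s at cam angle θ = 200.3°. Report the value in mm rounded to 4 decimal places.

seg 1 [0°–68.1°] dwell: s stays 0.0000
seg 2 [68.1°–179.6°] cycloidal, h=8: full span → s += 8 → s = 8.0000
seg 3 [179.6°–254.7°] uniform, h=7: θ=200.3° here. β=20.7, B=75.1. 7·20.7/75.1 = 1.9294 → s = 9.9294

9.9294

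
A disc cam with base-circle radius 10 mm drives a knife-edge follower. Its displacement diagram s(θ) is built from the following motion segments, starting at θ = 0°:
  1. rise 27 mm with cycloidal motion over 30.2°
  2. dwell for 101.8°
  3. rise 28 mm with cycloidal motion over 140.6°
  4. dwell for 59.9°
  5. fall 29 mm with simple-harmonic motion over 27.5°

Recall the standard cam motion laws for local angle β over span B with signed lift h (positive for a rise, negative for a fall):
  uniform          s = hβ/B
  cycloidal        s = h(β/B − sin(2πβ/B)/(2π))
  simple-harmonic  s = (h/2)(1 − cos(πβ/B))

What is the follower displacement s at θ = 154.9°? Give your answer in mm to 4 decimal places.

seg 1 [0°–30.2°] cycloidal, h=27: full span → s += 27 → s = 27.0000
seg 2 [30.2°–132°] dwell: s stays 27.0000
seg 3 [132°–272.6°] cycloidal, h=28: θ=154.9° here. β=22.9, B=140.6. 28·(0.1629 − sin(2π·0.1629)/(2π)) = 0.7553 → s = 27.7553

27.7553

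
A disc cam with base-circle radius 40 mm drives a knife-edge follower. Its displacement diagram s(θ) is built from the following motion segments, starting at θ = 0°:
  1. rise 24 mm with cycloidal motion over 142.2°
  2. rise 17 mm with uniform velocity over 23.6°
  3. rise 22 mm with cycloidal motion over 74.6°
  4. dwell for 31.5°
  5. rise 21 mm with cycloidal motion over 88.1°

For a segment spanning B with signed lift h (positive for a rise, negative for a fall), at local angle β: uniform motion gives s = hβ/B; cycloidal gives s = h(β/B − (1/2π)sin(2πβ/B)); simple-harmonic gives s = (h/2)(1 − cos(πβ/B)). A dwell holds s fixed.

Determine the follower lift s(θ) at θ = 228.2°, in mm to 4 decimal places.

seg 1 [0°–142.2°] cycloidal, h=24: full span → s += 24 → s = 24.0000
seg 2 [142.2°–165.8°] uniform, h=17: full span → s += 17 → s = 41.0000
seg 3 [165.8°–240.4°] cycloidal, h=22: θ=228.2° here. β=62.4, B=74.6. 22·(0.8365 − sin(2π·0.8365)/(2π)) = 21.3995 → s = 62.3995

62.3995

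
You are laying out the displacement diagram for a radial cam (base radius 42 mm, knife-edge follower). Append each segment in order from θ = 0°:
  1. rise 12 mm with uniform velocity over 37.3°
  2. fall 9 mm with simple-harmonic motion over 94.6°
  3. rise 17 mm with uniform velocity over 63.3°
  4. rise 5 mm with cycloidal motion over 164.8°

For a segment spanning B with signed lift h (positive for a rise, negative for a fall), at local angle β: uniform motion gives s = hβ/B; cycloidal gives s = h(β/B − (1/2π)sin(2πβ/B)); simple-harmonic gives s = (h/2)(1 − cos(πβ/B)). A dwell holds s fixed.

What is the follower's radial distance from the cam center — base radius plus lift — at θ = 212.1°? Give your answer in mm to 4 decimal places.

seg 1 [0°–37.3°] uniform, h=12: full span → s += 12 → s = 12.0000
seg 2 [37.3°–131.9°] simple-harmonic, h=-9: full span → s += -9 → s = 3.0000
seg 3 [131.9°–195.2°] uniform, h=17: full span → s += 17 → s = 20.0000
seg 4 [195.2°–360°] cycloidal, h=5: θ=212.1° here. β=16.9, B=164.8. 5·(0.1025 − sin(2π·0.1025)/(2π)) = 0.0347 → s = 20.0347
radial distance = base radius + s = 42 + 20.0347 = 62.0347

62.0347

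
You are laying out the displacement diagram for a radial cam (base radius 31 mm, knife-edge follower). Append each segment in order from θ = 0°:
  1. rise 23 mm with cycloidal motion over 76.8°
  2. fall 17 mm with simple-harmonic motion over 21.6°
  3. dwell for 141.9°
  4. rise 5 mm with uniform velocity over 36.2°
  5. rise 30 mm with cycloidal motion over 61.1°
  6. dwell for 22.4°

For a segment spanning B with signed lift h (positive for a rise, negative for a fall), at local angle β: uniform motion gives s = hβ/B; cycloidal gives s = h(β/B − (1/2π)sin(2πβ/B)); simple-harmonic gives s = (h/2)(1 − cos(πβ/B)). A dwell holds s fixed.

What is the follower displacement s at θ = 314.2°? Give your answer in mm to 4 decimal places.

seg 1 [0°–76.8°] cycloidal, h=23: full span → s += 23 → s = 23.0000
seg 2 [76.8°–98.4°] simple-harmonic, h=-17: full span → s += -17 → s = 6.0000
seg 3 [98.4°–240.3°] dwell: s stays 6.0000
seg 4 [240.3°–276.5°] uniform, h=5: full span → s += 5 → s = 11.0000
seg 5 [276.5°–337.6°] cycloidal, h=30: θ=314.2° here. β=37.7, B=61.1. 30·(0.6170 − sin(2π·0.6170)/(2π)) = 21.7134 → s = 32.7134

32.7134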